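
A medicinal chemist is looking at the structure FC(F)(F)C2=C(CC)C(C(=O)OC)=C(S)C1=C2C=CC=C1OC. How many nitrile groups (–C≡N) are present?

0

Scan the SMILES for the nitrile motif — none present.
Groups that are present: 1 ester, 1 ether, 1 thiol.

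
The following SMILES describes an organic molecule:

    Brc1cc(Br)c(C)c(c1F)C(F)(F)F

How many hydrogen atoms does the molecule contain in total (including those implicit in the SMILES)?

Walk through each heavy atom and fill implicit hydrogens from standard valence (C 4, N 3, O 2, S 2, halogen 1); for lowercase aromatic atoms, an aromatic c carries 1 H when it has two neighbours and 0 H with three, and aromatic n carries 0 H:
  atom 1: Br (halogen, monovalent) → 0 H
  atom 2: aromatic c, 3 neighbours → 0 H
  atom 3: aromatic c, 2 neighbours → 1 H
  atom 4: aromatic c, 3 neighbours → 0 H
  atom 5: Br (halogen, monovalent) → 0 H
  atom 6: aromatic c, 3 neighbours → 0 H
  atom 7: C, bond orders sum to 1 (valence 4) → 3 H
  atom 8: aromatic c, 3 neighbours → 0 H
  atom 9: aromatic c, 3 neighbours → 0 H
  atom 10: F (halogen, monovalent) → 0 H
  atom 11: C, bond orders sum to 4 (valence 4) → 0 H
  atom 12: F (halogen, monovalent) → 0 H
  atom 13: F (halogen, monovalent) → 0 H
  atom 14: F (halogen, monovalent) → 0 H
Total hydrogens: 4.

4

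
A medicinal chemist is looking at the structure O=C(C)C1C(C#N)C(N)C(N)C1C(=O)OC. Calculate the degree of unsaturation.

Molecular formula: C10H15N3O3.
DoU = (2C + 2 + N − H − X) / 2, where X is the halogen count and O/S are ignored.
    = (2·10 + 2 + 3 − 15 − 0) / 2 = 10 / 2 = 5.

5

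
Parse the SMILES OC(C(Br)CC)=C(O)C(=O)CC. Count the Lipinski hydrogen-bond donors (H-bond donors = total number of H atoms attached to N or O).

Donors: find every N or O and count the H atoms it carries.
  atom 1 (O): bond orders sum to 1 → 1 H
  atom 8 (O): bond orders sum to 1 → 1 H
  atom 10 (O): bond orders sum to 2 → 0 H
Lipinski HBD = 2.

2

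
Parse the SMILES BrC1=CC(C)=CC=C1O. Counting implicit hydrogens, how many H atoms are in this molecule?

Walk through each heavy atom and fill implicit hydrogens from standard valence (C 4, N 3, O 2, S 2, halogen 1):
  atom 1: Br (halogen, monovalent) → 0 H
  atom 2: C, bond orders sum to 4 (valence 4) → 0 H
  atom 3: C, bond orders sum to 3 (valence 4) → 1 H
  atom 4: C, bond orders sum to 4 (valence 4) → 0 H
  atom 5: C, bond orders sum to 1 (valence 4) → 3 H
  atom 6: C, bond orders sum to 3 (valence 4) → 1 H
  atom 7: C, bond orders sum to 3 (valence 4) → 1 H
  atom 8: C, bond orders sum to 4 (valence 4) → 0 H
  atom 9: O, bond orders sum to 1 (valence 2) → 1 H
Total hydrogens: 7.

7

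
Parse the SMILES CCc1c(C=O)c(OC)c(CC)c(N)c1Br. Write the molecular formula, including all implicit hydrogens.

C12H16BrNO2

Walk through each heavy atom and fill implicit hydrogens from standard valence (C 4, N 3, O 2, S 2, halogen 1); for lowercase aromatic atoms, an aromatic c carries 1 H when it has two neighbours and 0 H with three, and aromatic n carries 0 H:
  atom 1: C, bond orders sum to 1 (valence 4) → 3 H
  atom 2: C, bond orders sum to 2 (valence 4) → 2 H
  atom 3: aromatic c, 3 neighbours → 0 H
  atom 4: aromatic c, 3 neighbours → 0 H
  atom 5: C, bond orders sum to 3 (valence 4) → 1 H
  atom 6: O, bond orders sum to 2 (valence 2) → 0 H
  atom 7: aromatic c, 3 neighbours → 0 H
  atom 8: O, bond orders sum to 2 (valence 2) → 0 H
  atom 9: C, bond orders sum to 1 (valence 4) → 3 H
  atom 10: aromatic c, 3 neighbours → 0 H
  atom 11: C, bond orders sum to 2 (valence 4) → 2 H
  atom 12: C, bond orders sum to 1 (valence 4) → 3 H
  atom 13: aromatic c, 3 neighbours → 0 H
  atom 14: N, bond orders sum to 1 (valence 3) → 2 H
  atom 15: aromatic c, 3 neighbours → 0 H
  atom 16: Br (halogen, monovalent) → 0 H
Totals → C:12, H:16, Br:1, N:1, O:2.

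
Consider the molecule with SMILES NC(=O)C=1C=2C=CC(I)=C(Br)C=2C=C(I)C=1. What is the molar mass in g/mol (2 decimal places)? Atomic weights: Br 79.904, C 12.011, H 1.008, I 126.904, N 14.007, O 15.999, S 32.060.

501.89 g/mol

First, the molecular formula is C11H6BrI2NO (counting implicit H from valence).
  Br: 1 × 79.904 = 79.904
  C: 11 × 12.011 = 132.121
  H: 6 × 1.008 = 6.048
  I: 2 × 126.904 = 253.808
  N: 1 × 14.007 = 14.007
  O: 1 × 15.999 = 15.999
Sum: 1×79.904 + 11×12.011 + 6×1.008 + 2×126.904 + 1×14.007 + 1×15.999 = 501.887 → 501.89 g/mol.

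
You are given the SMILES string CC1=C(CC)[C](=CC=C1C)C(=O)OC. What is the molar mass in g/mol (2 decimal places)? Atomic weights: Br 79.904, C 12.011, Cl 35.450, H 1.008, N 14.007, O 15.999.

First, the molecular formula is C12H16O2 (counting implicit H from valence).
  C: 12 × 12.011 = 144.132
  H: 16 × 1.008 = 16.128
  O: 2 × 15.999 = 31.998
Sum: 12×12.011 + 16×1.008 + 2×15.999 = 192.258 → 192.26 g/mol.

192.26 g/mol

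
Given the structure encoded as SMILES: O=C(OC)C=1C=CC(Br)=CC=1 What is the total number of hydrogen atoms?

7

Walk through each heavy atom and fill implicit hydrogens from standard valence (C 4, N 3, O 2, S 2, halogen 1):
  atom 1: O, bond orders sum to 2 (valence 2) → 0 H
  atom 2: C, bond orders sum to 4 (valence 4) → 0 H
  atom 3: O, bond orders sum to 2 (valence 2) → 0 H
  atom 4: C, bond orders sum to 1 (valence 4) → 3 H
  atom 5: C, bond orders sum to 4 (valence 4) → 0 H
  atom 6: C, bond orders sum to 3 (valence 4) → 1 H
  atom 7: C, bond orders sum to 3 (valence 4) → 1 H
  atom 8: C, bond orders sum to 4 (valence 4) → 0 H
  atom 9: Br (halogen, monovalent) → 0 H
  atom 10: C, bond orders sum to 3 (valence 4) → 1 H
  atom 11: C, bond orders sum to 3 (valence 4) → 1 H
Total hydrogens: 7.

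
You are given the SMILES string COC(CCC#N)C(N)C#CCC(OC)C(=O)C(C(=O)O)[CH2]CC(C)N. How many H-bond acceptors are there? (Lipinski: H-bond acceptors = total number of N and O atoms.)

N atoms: 3; O atoms: 5.
Lipinski HBA = 3 + 5 = 8.

8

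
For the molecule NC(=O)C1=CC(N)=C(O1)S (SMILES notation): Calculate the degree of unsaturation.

Molecular formula: C5H6N2O2S.
DoU = (2C + 2 + N − H − X) / 2, where X is the halogen count and O/S are ignored.
    = (2·5 + 2 + 2 − 6 − 0) / 2 = 8 / 2 = 4.

4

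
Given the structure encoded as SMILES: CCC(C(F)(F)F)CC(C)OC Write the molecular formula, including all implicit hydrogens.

Walk through each heavy atom and fill implicit hydrogens from standard valence (C 4, N 3, O 2, S 2, halogen 1):
  atom 1: C, bond orders sum to 1 (valence 4) → 3 H
  atom 2: C, bond orders sum to 2 (valence 4) → 2 H
  atom 3: C, bond orders sum to 3 (valence 4) → 1 H
  atom 4: C, bond orders sum to 4 (valence 4) → 0 H
  atom 5: F (halogen, monovalent) → 0 H
  atom 6: F (halogen, monovalent) → 0 H
  atom 7: F (halogen, monovalent) → 0 H
  atom 8: C, bond orders sum to 2 (valence 4) → 2 H
  atom 9: C, bond orders sum to 3 (valence 4) → 1 H
  atom 10: C, bond orders sum to 1 (valence 4) → 3 H
  atom 11: O, bond orders sum to 2 (valence 2) → 0 H
  atom 12: C, bond orders sum to 1 (valence 4) → 3 H
Totals → C:8, H:15, F:3, O:1.
In Hill order: C8H15F3O.

C8H15F3O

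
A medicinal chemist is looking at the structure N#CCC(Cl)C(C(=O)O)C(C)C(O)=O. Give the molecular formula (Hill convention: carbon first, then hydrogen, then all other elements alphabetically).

C8H10ClNO4

Walk through each heavy atom and fill implicit hydrogens from standard valence (C 4, N 3, O 2, S 2, halogen 1):
  atom 1: N, bond orders sum to 3 (valence 3) → 0 H
  atom 2: C, bond orders sum to 4 (valence 4) → 0 H
  atom 3: C, bond orders sum to 2 (valence 4) → 2 H
  atom 4: C, bond orders sum to 3 (valence 4) → 1 H
  atom 5: Cl (halogen, monovalent) → 0 H
  atom 6: C, bond orders sum to 3 (valence 4) → 1 H
  atom 7: C, bond orders sum to 4 (valence 4) → 0 H
  atom 8: O, bond orders sum to 2 (valence 2) → 0 H
  atom 9: O, bond orders sum to 1 (valence 2) → 1 H
  atom 10: C, bond orders sum to 3 (valence 4) → 1 H
  atom 11: C, bond orders sum to 1 (valence 4) → 3 H
  atom 12: C, bond orders sum to 4 (valence 4) → 0 H
  atom 13: O, bond orders sum to 1 (valence 2) → 1 H
  atom 14: O, bond orders sum to 2 (valence 2) → 0 H
Totals → C:8, H:10, Cl:1, N:1, O:4.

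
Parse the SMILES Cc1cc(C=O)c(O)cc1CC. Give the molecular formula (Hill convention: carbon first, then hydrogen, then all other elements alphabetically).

C10H12O2

Walk through each heavy atom and fill implicit hydrogens from standard valence (C 4, N 3, O 2, S 2, halogen 1); for lowercase aromatic atoms, an aromatic c carries 1 H when it has two neighbours and 0 H with three, and aromatic n carries 0 H:
  atom 1: C, bond orders sum to 1 (valence 4) → 3 H
  atom 2: aromatic c, 3 neighbours → 0 H
  atom 3: aromatic c, 2 neighbours → 1 H
  atom 4: aromatic c, 3 neighbours → 0 H
  atom 5: C, bond orders sum to 3 (valence 4) → 1 H
  atom 6: O, bond orders sum to 2 (valence 2) → 0 H
  atom 7: aromatic c, 3 neighbours → 0 H
  atom 8: O, bond orders sum to 1 (valence 2) → 1 H
  atom 9: aromatic c, 2 neighbours → 1 H
  atom 10: aromatic c, 3 neighbours → 0 H
  atom 11: C, bond orders sum to 2 (valence 4) → 2 H
  atom 12: C, bond orders sum to 1 (valence 4) → 3 H
Totals → C:10, H:12, O:2.
In Hill order: C10H12O2.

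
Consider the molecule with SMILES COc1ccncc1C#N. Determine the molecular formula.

C7H6N2O

Walk through each heavy atom and fill implicit hydrogens from standard valence (C 4, N 3, O 2, S 2, halogen 1); for lowercase aromatic atoms, an aromatic c carries 1 H when it has two neighbours and 0 H with three, and aromatic n carries 0 H:
  atom 1: C, bond orders sum to 1 (valence 4) → 3 H
  atom 2: O, bond orders sum to 2 (valence 2) → 0 H
  atom 3: aromatic c, 3 neighbours → 0 H
  atom 4: aromatic c, 2 neighbours → 1 H
  atom 5: aromatic c, 2 neighbours → 1 H
  atom 6: aromatic n, 2 neighbours → 0 H
  atom 7: aromatic c, 2 neighbours → 1 H
  atom 8: aromatic c, 3 neighbours → 0 H
  atom 9: C, bond orders sum to 4 (valence 4) → 0 H
  atom 10: N, bond orders sum to 3 (valence 3) → 0 H
Totals → C:7, H:6, N:2, O:1.
In Hill order: C7H6N2O.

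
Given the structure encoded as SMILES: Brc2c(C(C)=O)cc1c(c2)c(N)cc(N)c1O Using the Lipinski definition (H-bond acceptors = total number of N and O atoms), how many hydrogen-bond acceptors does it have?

N atoms: 2; O atoms: 2.
Lipinski HBA = 2 + 2 = 4.

4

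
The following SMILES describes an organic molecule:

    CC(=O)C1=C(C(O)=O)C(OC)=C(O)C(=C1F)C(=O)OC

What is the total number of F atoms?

1

Scan the SMILES for F atoms (remember two-letter symbols like Cl and Br are single atoms).
Fluorine count: 1.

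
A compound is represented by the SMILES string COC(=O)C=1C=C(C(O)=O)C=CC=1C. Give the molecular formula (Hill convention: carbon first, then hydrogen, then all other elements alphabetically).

Walk through each heavy atom and fill implicit hydrogens from standard valence (C 4, N 3, O 2, S 2, halogen 1):
  atom 1: C, bond orders sum to 1 (valence 4) → 3 H
  atom 2: O, bond orders sum to 2 (valence 2) → 0 H
  atom 3: C, bond orders sum to 4 (valence 4) → 0 H
  atom 4: O, bond orders sum to 2 (valence 2) → 0 H
  atom 5: C, bond orders sum to 4 (valence 4) → 0 H
  atom 6: C, bond orders sum to 3 (valence 4) → 1 H
  atom 7: C, bond orders sum to 4 (valence 4) → 0 H
  atom 8: C, bond orders sum to 4 (valence 4) → 0 H
  atom 9: O, bond orders sum to 1 (valence 2) → 1 H
  atom 10: O, bond orders sum to 2 (valence 2) → 0 H
  atom 11: C, bond orders sum to 3 (valence 4) → 1 H
  atom 12: C, bond orders sum to 3 (valence 4) → 1 H
  atom 13: C, bond orders sum to 4 (valence 4) → 0 H
  atom 14: C, bond orders sum to 1 (valence 4) → 3 H
Totals → C:10, H:10, O:4.
In Hill order: C10H10O4.

C10H10O4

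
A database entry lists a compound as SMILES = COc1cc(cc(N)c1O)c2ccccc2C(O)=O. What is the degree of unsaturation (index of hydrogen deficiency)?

9

Molecular formula: C14H13NO4.
DoU = (2C + 2 + N − H − X) / 2, where X is the halogen count and O/S are ignored.
    = (2·14 + 2 + 1 − 13 − 0) / 2 = 18 / 2 = 9.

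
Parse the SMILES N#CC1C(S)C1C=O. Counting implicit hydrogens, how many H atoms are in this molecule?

Walk through each heavy atom and fill implicit hydrogens from standard valence (C 4, N 3, O 2, S 2, halogen 1):
  atom 1: N, bond orders sum to 3 (valence 3) → 0 H
  atom 2: C, bond orders sum to 4 (valence 4) → 0 H
  atom 3: C, bond orders sum to 3 (valence 4) → 1 H
  atom 4: C, bond orders sum to 3 (valence 4) → 1 H
  atom 5: S, bond orders sum to 1 (valence 2) → 1 H
  atom 6: C, bond orders sum to 3 (valence 4) → 1 H
  atom 7: C, bond orders sum to 3 (valence 4) → 1 H
  atom 8: O, bond orders sum to 2 (valence 2) → 0 H
Total hydrogens: 5.

5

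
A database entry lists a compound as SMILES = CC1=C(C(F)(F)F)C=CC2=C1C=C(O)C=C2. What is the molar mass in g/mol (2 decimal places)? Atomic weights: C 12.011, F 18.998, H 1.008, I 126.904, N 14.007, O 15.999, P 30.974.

226.20 g/mol

First, the molecular formula is C12H9F3O (counting implicit H from valence).
  C: 12 × 12.011 = 144.132
  F: 3 × 18.998 = 56.994
  H: 9 × 1.008 = 9.072
  O: 1 × 15.999 = 15.999
Sum: 12×12.011 + 3×18.998 + 9×1.008 + 1×15.999 = 226.197 → 226.20 g/mol.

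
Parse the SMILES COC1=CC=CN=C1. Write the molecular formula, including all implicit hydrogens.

Walk through each heavy atom and fill implicit hydrogens from standard valence (C 4, N 3, O 2, S 2, halogen 1):
  atom 1: C, bond orders sum to 1 (valence 4) → 3 H
  atom 2: O, bond orders sum to 2 (valence 2) → 0 H
  atom 3: C, bond orders sum to 4 (valence 4) → 0 H
  atom 4: C, bond orders sum to 3 (valence 4) → 1 H
  atom 5: C, bond orders sum to 3 (valence 4) → 1 H
  atom 6: C, bond orders sum to 3 (valence 4) → 1 H
  atom 7: N, bond orders sum to 3 (valence 3) → 0 H
  atom 8: C, bond orders sum to 3 (valence 4) → 1 H
Totals → C:6, H:7, N:1, O:1.
In Hill order: C6H7NO.

C6H7NO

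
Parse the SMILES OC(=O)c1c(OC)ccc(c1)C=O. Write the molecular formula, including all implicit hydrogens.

C9H8O4

Walk through each heavy atom and fill implicit hydrogens from standard valence (C 4, N 3, O 2, S 2, halogen 1); for lowercase aromatic atoms, an aromatic c carries 1 H when it has two neighbours and 0 H with three, and aromatic n carries 0 H:
  atom 1: O, bond orders sum to 1 (valence 2) → 1 H
  atom 2: C, bond orders sum to 4 (valence 4) → 0 H
  atom 3: O, bond orders sum to 2 (valence 2) → 0 H
  atom 4: aromatic c, 3 neighbours → 0 H
  atom 5: aromatic c, 3 neighbours → 0 H
  atom 6: O, bond orders sum to 2 (valence 2) → 0 H
  atom 7: C, bond orders sum to 1 (valence 4) → 3 H
  atom 8: aromatic c, 2 neighbours → 1 H
  atom 9: aromatic c, 2 neighbours → 1 H
  atom 10: aromatic c, 3 neighbours → 0 H
  atom 11: aromatic c, 2 neighbours → 1 H
  atom 12: C, bond orders sum to 3 (valence 4) → 1 H
  atom 13: O, bond orders sum to 2 (valence 2) → 0 H
Totals → C:9, H:8, O:4.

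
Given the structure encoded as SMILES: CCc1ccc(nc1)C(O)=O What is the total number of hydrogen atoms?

Walk through each heavy atom and fill implicit hydrogens from standard valence (C 4, N 3, O 2, S 2, halogen 1); for lowercase aromatic atoms, an aromatic c carries 1 H when it has two neighbours and 0 H with three, and aromatic n carries 0 H:
  atom 1: C, bond orders sum to 1 (valence 4) → 3 H
  atom 2: C, bond orders sum to 2 (valence 4) → 2 H
  atom 3: aromatic c, 3 neighbours → 0 H
  atom 4: aromatic c, 2 neighbours → 1 H
  atom 5: aromatic c, 2 neighbours → 1 H
  atom 6: aromatic c, 3 neighbours → 0 H
  atom 7: aromatic n, 2 neighbours → 0 H
  atom 8: aromatic c, 2 neighbours → 1 H
  atom 9: C, bond orders sum to 4 (valence 4) → 0 H
  atom 10: O, bond orders sum to 1 (valence 2) → 1 H
  atom 11: O, bond orders sum to 2 (valence 2) → 0 H
Total hydrogens: 9.

9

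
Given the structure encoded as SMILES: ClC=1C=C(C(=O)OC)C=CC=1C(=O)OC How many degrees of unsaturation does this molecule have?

6

Molecular formula: C10H9ClO4.
DoU = (2C + 2 + N − H − X) / 2, where X is the halogen count and O/S are ignored.
    = (2·10 + 2 + 0 − 9 − 1) / 2 = 12 / 2 = 6.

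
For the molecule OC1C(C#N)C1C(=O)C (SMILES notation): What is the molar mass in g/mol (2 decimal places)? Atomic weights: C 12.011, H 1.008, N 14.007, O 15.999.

125.13 g/mol

First, the molecular formula is C6H7NO2 (counting implicit H from valence).
  C: 6 × 12.011 = 72.066
  H: 7 × 1.008 = 7.056
  N: 1 × 14.007 = 14.007
  O: 2 × 15.999 = 31.998
Sum: 6×12.011 + 7×1.008 + 1×14.007 + 2×15.999 = 125.127 → 125.13 g/mol.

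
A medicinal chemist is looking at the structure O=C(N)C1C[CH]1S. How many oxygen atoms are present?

Scan the SMILES for O atoms (remember two-letter symbols like Cl and Br are single atoms).
Oxygen count: 1.

1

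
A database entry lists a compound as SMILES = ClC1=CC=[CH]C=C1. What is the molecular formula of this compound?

C6H5Cl

Walk through each heavy atom and fill implicit hydrogens from standard valence (C 4, N 3, O 2, S 2, halogen 1):
  atom 1: Cl (halogen, monovalent) → 0 H
  atom 2: C, bond orders sum to 4 (valence 4) → 0 H
  atom 3: C, bond orders sum to 3 (valence 4) → 1 H
  atom 4: C, bond orders sum to 3 (valence 4) → 1 H
  atom 5: C with explicit H count 1
  atom 6: C, bond orders sum to 3 (valence 4) → 1 H
  atom 7: C, bond orders sum to 3 (valence 4) → 1 H
Totals → C:6, H:5, Cl:1.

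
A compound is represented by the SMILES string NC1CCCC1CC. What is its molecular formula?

Walk through each heavy atom and fill implicit hydrogens from standard valence (C 4, N 3, O 2, S 2, halogen 1):
  atom 1: N, bond orders sum to 1 (valence 3) → 2 H
  atom 2: C, bond orders sum to 3 (valence 4) → 1 H
  atom 3: C, bond orders sum to 2 (valence 4) → 2 H
  atom 4: C, bond orders sum to 2 (valence 4) → 2 H
  atom 5: C, bond orders sum to 2 (valence 4) → 2 H
  atom 6: C, bond orders sum to 3 (valence 4) → 1 H
  atom 7: C, bond orders sum to 2 (valence 4) → 2 H
  atom 8: C, bond orders sum to 1 (valence 4) → 3 H
Totals → C:7, H:15, N:1.

C7H15N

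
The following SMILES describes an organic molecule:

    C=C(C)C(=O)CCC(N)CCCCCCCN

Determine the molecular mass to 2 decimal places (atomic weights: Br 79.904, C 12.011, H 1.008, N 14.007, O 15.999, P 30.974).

240.39 g/mol

First, the molecular formula is C14H28N2O (counting implicit H from valence).
  C: 14 × 12.011 = 168.154
  H: 28 × 1.008 = 28.224
  N: 2 × 14.007 = 28.014
  O: 1 × 15.999 = 15.999
Sum: 14×12.011 + 28×1.008 + 2×14.007 + 1×15.999 = 240.391 → 240.39 g/mol.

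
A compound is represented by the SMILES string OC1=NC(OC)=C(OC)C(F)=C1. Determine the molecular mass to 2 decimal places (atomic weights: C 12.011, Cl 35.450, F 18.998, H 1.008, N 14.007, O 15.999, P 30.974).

First, the molecular formula is C7H8FNO3 (counting implicit H from valence).
  C: 7 × 12.011 = 84.077
  F: 1 × 18.998 = 18.998
  H: 8 × 1.008 = 8.064
  N: 1 × 14.007 = 14.007
  O: 3 × 15.999 = 47.997
Sum: 7×12.011 + 1×18.998 + 8×1.008 + 1×14.007 + 3×15.999 = 173.143 → 173.14 g/mol.

173.14 g/mol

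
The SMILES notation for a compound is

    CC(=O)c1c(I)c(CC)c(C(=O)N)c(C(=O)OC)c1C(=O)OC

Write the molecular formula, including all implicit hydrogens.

C15H16INO6

Walk through each heavy atom and fill implicit hydrogens from standard valence (C 4, N 3, O 2, S 2, halogen 1); for lowercase aromatic atoms, an aromatic c carries 1 H when it has two neighbours and 0 H with three, and aromatic n carries 0 H:
  atom 1: C, bond orders sum to 1 (valence 4) → 3 H
  atom 2: C, bond orders sum to 4 (valence 4) → 0 H
  atom 3: O, bond orders sum to 2 (valence 2) → 0 H
  atom 4: aromatic c, 3 neighbours → 0 H
  atom 5: aromatic c, 3 neighbours → 0 H
  atom 6: I (halogen, monovalent) → 0 H
  atom 7: aromatic c, 3 neighbours → 0 H
  atom 8: C, bond orders sum to 2 (valence 4) → 2 H
  atom 9: C, bond orders sum to 1 (valence 4) → 3 H
  atom 10: aromatic c, 3 neighbours → 0 H
  atom 11: C, bond orders sum to 4 (valence 4) → 0 H
  atom 12: O, bond orders sum to 2 (valence 2) → 0 H
  atom 13: N, bond orders sum to 1 (valence 3) → 2 H
  atom 14: aromatic c, 3 neighbours → 0 H
  atom 15: C, bond orders sum to 4 (valence 4) → 0 H
  atom 16: O, bond orders sum to 2 (valence 2) → 0 H
  atom 17: O, bond orders sum to 2 (valence 2) → 0 H
  atom 18: C, bond orders sum to 1 (valence 4) → 3 H
  atom 19: aromatic c, 3 neighbours → 0 H
  atom 20: C, bond orders sum to 4 (valence 4) → 0 H
  atom 21: O, bond orders sum to 2 (valence 2) → 0 H
  atom 22: O, bond orders sum to 2 (valence 2) → 0 H
  atom 23: C, bond orders sum to 1 (valence 4) → 3 H
Totals → C:15, H:16, I:1, N:1, O:6.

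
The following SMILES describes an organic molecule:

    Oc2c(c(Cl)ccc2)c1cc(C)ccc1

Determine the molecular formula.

Walk through each heavy atom and fill implicit hydrogens from standard valence (C 4, N 3, O 2, S 2, halogen 1); for lowercase aromatic atoms, an aromatic c carries 1 H when it has two neighbours and 0 H with three, and aromatic n carries 0 H:
  atom 1: O, bond orders sum to 1 (valence 2) → 1 H
  atom 2: aromatic c, 3 neighbours → 0 H
  atom 3: aromatic c, 3 neighbours → 0 H
  atom 4: aromatic c, 3 neighbours → 0 H
  atom 5: Cl (halogen, monovalent) → 0 H
  atom 6: aromatic c, 2 neighbours → 1 H
  atom 7: aromatic c, 2 neighbours → 1 H
  atom 8: aromatic c, 2 neighbours → 1 H
  atom 9: aromatic c, 3 neighbours → 0 H
  atom 10: aromatic c, 2 neighbours → 1 H
  atom 11: aromatic c, 3 neighbours → 0 H
  atom 12: C, bond orders sum to 1 (valence 4) → 3 H
  atom 13: aromatic c, 2 neighbours → 1 H
  atom 14: aromatic c, 2 neighbours → 1 H
  atom 15: aromatic c, 2 neighbours → 1 H
Totals → C:13, H:11, Cl:1, O:1.
In Hill order: C13H11ClO.

C13H11ClO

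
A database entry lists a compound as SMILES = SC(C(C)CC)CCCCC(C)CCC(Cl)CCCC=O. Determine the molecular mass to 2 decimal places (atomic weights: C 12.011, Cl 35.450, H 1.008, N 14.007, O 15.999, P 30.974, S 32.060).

334.99 g/mol

First, the molecular formula is C18H35ClOS (counting implicit H from valence).
  C: 18 × 12.011 = 216.198
  Cl: 1 × 35.450 = 35.450
  H: 35 × 1.008 = 35.280
  O: 1 × 15.999 = 15.999
  S: 1 × 32.060 = 32.060
Sum: 18×12.011 + 1×35.450 + 35×1.008 + 1×15.999 + 1×32.060 = 334.987 → 334.99 g/mol.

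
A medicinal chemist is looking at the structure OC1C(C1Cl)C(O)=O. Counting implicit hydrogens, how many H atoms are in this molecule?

Walk through each heavy atom and fill implicit hydrogens from standard valence (C 4, N 3, O 2, S 2, halogen 1):
  atom 1: O, bond orders sum to 1 (valence 2) → 1 H
  atom 2: C, bond orders sum to 3 (valence 4) → 1 H
  atom 3: C, bond orders sum to 3 (valence 4) → 1 H
  atom 4: C, bond orders sum to 3 (valence 4) → 1 H
  atom 5: Cl (halogen, monovalent) → 0 H
  atom 6: C, bond orders sum to 4 (valence 4) → 0 H
  atom 7: O, bond orders sum to 1 (valence 2) → 1 H
  atom 8: O, bond orders sum to 2 (valence 2) → 0 H
Total hydrogens: 5.

5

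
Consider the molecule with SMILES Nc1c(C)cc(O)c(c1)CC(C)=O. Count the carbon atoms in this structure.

Count every carbon token in the SMILES (each C, including those in ring-closure positions and inside branches).
Carbon count: 10.

10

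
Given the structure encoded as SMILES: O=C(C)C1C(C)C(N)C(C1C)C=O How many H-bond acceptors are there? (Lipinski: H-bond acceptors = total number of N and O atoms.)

3

N atoms: 1; O atoms: 2.
Lipinski HBA = 1 + 2 = 3.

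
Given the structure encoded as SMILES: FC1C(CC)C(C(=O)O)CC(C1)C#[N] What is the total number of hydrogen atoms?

14

Walk through each heavy atom and fill implicit hydrogens from standard valence (C 4, N 3, O 2, S 2, halogen 1):
  atom 1: F (halogen, monovalent) → 0 H
  atom 2: C, bond orders sum to 3 (valence 4) → 1 H
  atom 3: C, bond orders sum to 3 (valence 4) → 1 H
  atom 4: C, bond orders sum to 2 (valence 4) → 2 H
  atom 5: C, bond orders sum to 1 (valence 4) → 3 H
  atom 6: C, bond orders sum to 3 (valence 4) → 1 H
  atom 7: C, bond orders sum to 4 (valence 4) → 0 H
  atom 8: O, bond orders sum to 2 (valence 2) → 0 H
  atom 9: O, bond orders sum to 1 (valence 2) → 1 H
  atom 10: C, bond orders sum to 2 (valence 4) → 2 H
  atom 11: C, bond orders sum to 3 (valence 4) → 1 H
  atom 12: C, bond orders sum to 2 (valence 4) → 2 H
  atom 13: C, bond orders sum to 4 (valence 4) → 0 H
  atom 14: N with explicit H count 0
Total hydrogens: 14.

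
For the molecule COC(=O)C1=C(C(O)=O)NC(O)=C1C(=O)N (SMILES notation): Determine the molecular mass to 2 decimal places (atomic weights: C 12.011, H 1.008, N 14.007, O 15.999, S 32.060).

First, the molecular formula is C8H8N2O6 (counting implicit H from valence).
  C: 8 × 12.011 = 96.088
  H: 8 × 1.008 = 8.064
  N: 2 × 14.007 = 28.014
  O: 6 × 15.999 = 95.994
Sum: 8×12.011 + 8×1.008 + 2×14.007 + 6×15.999 = 228.160 → 228.16 g/mol.

228.16 g/mol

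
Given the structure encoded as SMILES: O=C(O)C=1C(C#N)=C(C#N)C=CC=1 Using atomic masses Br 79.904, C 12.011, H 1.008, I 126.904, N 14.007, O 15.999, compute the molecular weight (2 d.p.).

172.14 g/mol

First, the molecular formula is C9H4N2O2 (counting implicit H from valence).
  C: 9 × 12.011 = 108.099
  H: 4 × 1.008 = 4.032
  N: 2 × 14.007 = 28.014
  O: 2 × 15.999 = 31.998
Sum: 9×12.011 + 4×1.008 + 2×14.007 + 2×15.999 = 172.143 → 172.14 g/mol.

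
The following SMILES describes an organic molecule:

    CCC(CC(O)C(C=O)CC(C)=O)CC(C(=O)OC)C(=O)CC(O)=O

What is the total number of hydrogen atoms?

26

Walk through each heavy atom and fill implicit hydrogens from standard valence (C 4, N 3, O 2, S 2, halogen 1):
  atom 1: C, bond orders sum to 1 (valence 4) → 3 H
  atom 2: C, bond orders sum to 2 (valence 4) → 2 H
  atom 3: C, bond orders sum to 3 (valence 4) → 1 H
  atom 4: C, bond orders sum to 2 (valence 4) → 2 H
  atom 5: C, bond orders sum to 3 (valence 4) → 1 H
  atom 6: O, bond orders sum to 1 (valence 2) → 1 H
  atom 7: C, bond orders sum to 3 (valence 4) → 1 H
  atom 8: C, bond orders sum to 3 (valence 4) → 1 H
  atom 9: O, bond orders sum to 2 (valence 2) → 0 H
  atom 10: C, bond orders sum to 2 (valence 4) → 2 H
  atom 11: C, bond orders sum to 4 (valence 4) → 0 H
  atom 12: C, bond orders sum to 1 (valence 4) → 3 H
  atom 13: O, bond orders sum to 2 (valence 2) → 0 H
  atom 14: C, bond orders sum to 2 (valence 4) → 2 H
  atom 15: C, bond orders sum to 3 (valence 4) → 1 H
  atom 16: C, bond orders sum to 4 (valence 4) → 0 H
  atom 17: O, bond orders sum to 2 (valence 2) → 0 H
  atom 18: O, bond orders sum to 2 (valence 2) → 0 H
  atom 19: C, bond orders sum to 1 (valence 4) → 3 H
  atom 20: C, bond orders sum to 4 (valence 4) → 0 H
  atom 21: O, bond orders sum to 2 (valence 2) → 0 H
  atom 22: C, bond orders sum to 2 (valence 4) → 2 H
  atom 23: C, bond orders sum to 4 (valence 4) → 0 H
  atom 24: O, bond orders sum to 1 (valence 2) → 1 H
  atom 25: O, bond orders sum to 2 (valence 2) → 0 H
Total hydrogens: 26.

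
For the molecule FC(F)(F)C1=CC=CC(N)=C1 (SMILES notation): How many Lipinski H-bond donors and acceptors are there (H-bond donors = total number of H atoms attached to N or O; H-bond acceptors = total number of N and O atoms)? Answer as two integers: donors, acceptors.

Donors: find every N or O and count the H atoms it carries.
  atom 10 (N): bond orders sum to 1 → 2 H
Lipinski HBD = 2.
Acceptors: N atoms = 1, O atoms = 0 → HBA = 1.

2, 1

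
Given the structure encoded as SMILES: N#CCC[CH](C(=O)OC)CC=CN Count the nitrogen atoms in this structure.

Scan the SMILES for N atoms (remember two-letter symbols like Cl and Br are single atoms).
Nitrogen count: 2.

2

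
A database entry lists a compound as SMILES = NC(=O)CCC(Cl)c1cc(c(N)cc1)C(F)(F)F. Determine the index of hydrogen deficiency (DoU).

5

Molecular formula: C11H12ClF3N2O.
DoU = (2C + 2 + N − H − X) / 2, where X is the halogen count and O/S are ignored.
    = (2·11 + 2 + 2 − 12 − 4) / 2 = 10 / 2 = 5.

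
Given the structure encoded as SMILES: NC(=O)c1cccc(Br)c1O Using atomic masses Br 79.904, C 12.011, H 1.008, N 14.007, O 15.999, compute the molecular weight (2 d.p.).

First, the molecular formula is C7H6BrNO2 (counting implicit H from valence).
  Br: 1 × 79.904 = 79.904
  C: 7 × 12.011 = 84.077
  H: 6 × 1.008 = 6.048
  N: 1 × 14.007 = 14.007
  O: 2 × 15.999 = 31.998
Sum: 1×79.904 + 7×12.011 + 6×1.008 + 1×14.007 + 2×15.999 = 216.034 → 216.03 g/mol.

216.03 g/mol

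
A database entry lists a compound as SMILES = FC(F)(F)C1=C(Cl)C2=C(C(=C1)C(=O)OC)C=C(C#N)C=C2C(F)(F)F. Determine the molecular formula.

Walk through each heavy atom and fill implicit hydrogens from standard valence (C 4, N 3, O 2, S 2, halogen 1):
  atom 1: F (halogen, monovalent) → 0 H
  atom 2: C, bond orders sum to 4 (valence 4) → 0 H
  atom 3: F (halogen, monovalent) → 0 H
  atom 4: F (halogen, monovalent) → 0 H
  atom 5: C, bond orders sum to 4 (valence 4) → 0 H
  atom 6: C, bond orders sum to 4 (valence 4) → 0 H
  atom 7: Cl (halogen, monovalent) → 0 H
  atom 8: C, bond orders sum to 4 (valence 4) → 0 H
  atom 9: C, bond orders sum to 4 (valence 4) → 0 H
  atom 10: C, bond orders sum to 4 (valence 4) → 0 H
  atom 11: C, bond orders sum to 3 (valence 4) → 1 H
  atom 12: C, bond orders sum to 4 (valence 4) → 0 H
  atom 13: O, bond orders sum to 2 (valence 2) → 0 H
  atom 14: O, bond orders sum to 2 (valence 2) → 0 H
  atom 15: C, bond orders sum to 1 (valence 4) → 3 H
  atom 16: C, bond orders sum to 3 (valence 4) → 1 H
  atom 17: C, bond orders sum to 4 (valence 4) → 0 H
  atom 18: C, bond orders sum to 4 (valence 4) → 0 H
  atom 19: N, bond orders sum to 3 (valence 3) → 0 H
  atom 20: C, bond orders sum to 3 (valence 4) → 1 H
  atom 21: C, bond orders sum to 4 (valence 4) → 0 H
  atom 22: C, bond orders sum to 4 (valence 4) → 0 H
  atom 23: F (halogen, monovalent) → 0 H
  atom 24: F (halogen, monovalent) → 0 H
  atom 25: F (halogen, monovalent) → 0 H
Totals → C:15, H:6, Cl:1, F:6, N:1, O:2.

C15H6ClF6NO2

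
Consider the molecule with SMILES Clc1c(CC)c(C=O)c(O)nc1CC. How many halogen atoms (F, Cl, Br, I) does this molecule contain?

Halogen atoms appear at heavy-atom position 1 (1×Cl).
Other groups present: 1 aldehyde, 1 hydroxyl.
Halogen count: 1.

1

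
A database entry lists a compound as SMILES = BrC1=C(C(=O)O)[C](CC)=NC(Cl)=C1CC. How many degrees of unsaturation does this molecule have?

Molecular formula: C10H11BrClNO2.
DoU = (2C + 2 + N − H − X) / 2, where X is the halogen count and O/S are ignored.
    = (2·10 + 2 + 1 − 11 − 2) / 2 = 10 / 2 = 5.

5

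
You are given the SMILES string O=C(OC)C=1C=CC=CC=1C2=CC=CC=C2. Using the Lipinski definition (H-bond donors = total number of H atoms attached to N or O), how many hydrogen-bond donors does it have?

0

Donors: find every N or O and count the H atoms it carries.
  atom 1 (O): bond orders sum to 2 → 0 H
  atom 3 (O): bond orders sum to 2 → 0 H
Lipinski HBD = 0.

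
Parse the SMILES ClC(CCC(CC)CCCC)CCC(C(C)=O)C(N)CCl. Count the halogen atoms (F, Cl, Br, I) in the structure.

Halogen atoms appear at heavy-atom positions 1, 21 (2×Cl).
Other groups present: 1 ketone, 1 primary amine.
Halogen count: 2.

2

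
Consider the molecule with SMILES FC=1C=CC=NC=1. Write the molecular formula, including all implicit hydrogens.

C5H4FN

Walk through each heavy atom and fill implicit hydrogens from standard valence (C 4, N 3, O 2, S 2, halogen 1):
  atom 1: F (halogen, monovalent) → 0 H
  atom 2: C, bond orders sum to 4 (valence 4) → 0 H
  atom 3: C, bond orders sum to 3 (valence 4) → 1 H
  atom 4: C, bond orders sum to 3 (valence 4) → 1 H
  atom 5: C, bond orders sum to 3 (valence 4) → 1 H
  atom 6: N, bond orders sum to 3 (valence 3) → 0 H
  atom 7: C, bond orders sum to 3 (valence 4) → 1 H
Totals → C:5, H:4, F:1, N:1.
In Hill order: C5H4FN.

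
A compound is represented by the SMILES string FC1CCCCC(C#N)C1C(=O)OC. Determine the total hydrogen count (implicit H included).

Walk through each heavy atom and fill implicit hydrogens from standard valence (C 4, N 3, O 2, S 2, halogen 1):
  atom 1: F (halogen, monovalent) → 0 H
  atom 2: C, bond orders sum to 3 (valence 4) → 1 H
  atom 3: C, bond orders sum to 2 (valence 4) → 2 H
  atom 4: C, bond orders sum to 2 (valence 4) → 2 H
  atom 5: C, bond orders sum to 2 (valence 4) → 2 H
  atom 6: C, bond orders sum to 2 (valence 4) → 2 H
  atom 7: C, bond orders sum to 3 (valence 4) → 1 H
  atom 8: C, bond orders sum to 4 (valence 4) → 0 H
  atom 9: N, bond orders sum to 3 (valence 3) → 0 H
  atom 10: C, bond orders sum to 3 (valence 4) → 1 H
  atom 11: C, bond orders sum to 4 (valence 4) → 0 H
  atom 12: O, bond orders sum to 2 (valence 2) → 0 H
  atom 13: O, bond orders sum to 2 (valence 2) → 0 H
  atom 14: C, bond orders sum to 1 (valence 4) → 3 H
Total hydrogens: 14.

14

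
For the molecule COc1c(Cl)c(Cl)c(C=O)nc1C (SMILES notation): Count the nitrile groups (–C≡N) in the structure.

0

Scan the SMILES for the nitrile motif — none present.
Groups that are present: 1 aldehyde, 1 ether.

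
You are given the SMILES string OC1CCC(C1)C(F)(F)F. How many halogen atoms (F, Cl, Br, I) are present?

Halogen atoms appear at heavy-atom positions 8, 9, 10 (3×F).
Other groups present: 1 hydroxyl.
Halogen count: 3.

3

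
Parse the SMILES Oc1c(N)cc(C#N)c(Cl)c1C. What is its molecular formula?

Walk through each heavy atom and fill implicit hydrogens from standard valence (C 4, N 3, O 2, S 2, halogen 1); for lowercase aromatic atoms, an aromatic c carries 1 H when it has two neighbours and 0 H with three, and aromatic n carries 0 H:
  atom 1: O, bond orders sum to 1 (valence 2) → 1 H
  atom 2: aromatic c, 3 neighbours → 0 H
  atom 3: aromatic c, 3 neighbours → 0 H
  atom 4: N, bond orders sum to 1 (valence 3) → 2 H
  atom 5: aromatic c, 2 neighbours → 1 H
  atom 6: aromatic c, 3 neighbours → 0 H
  atom 7: C, bond orders sum to 4 (valence 4) → 0 H
  atom 8: N, bond orders sum to 3 (valence 3) → 0 H
  atom 9: aromatic c, 3 neighbours → 0 H
  atom 10: Cl (halogen, monovalent) → 0 H
  atom 11: aromatic c, 3 neighbours → 0 H
  atom 12: C, bond orders sum to 1 (valence 4) → 3 H
Totals → C:8, H:7, Cl:1, N:2, O:1.
In Hill order: C8H7ClN2O.

C8H7ClN2O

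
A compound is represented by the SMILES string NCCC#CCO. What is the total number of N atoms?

1

Scan the SMILES for N atoms (remember two-letter symbols like Cl and Br are single atoms).
Nitrogen count: 1.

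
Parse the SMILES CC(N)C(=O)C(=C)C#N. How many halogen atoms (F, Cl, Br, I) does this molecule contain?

0

Scan the SMILES for the halogen motif — none present.
Groups that are present: 1 alkene, 1 ketone, 1 nitrile, 1 primary amine.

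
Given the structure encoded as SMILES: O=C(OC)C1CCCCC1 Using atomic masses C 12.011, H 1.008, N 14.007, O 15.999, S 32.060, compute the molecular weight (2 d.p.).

142.20 g/mol

First, the molecular formula is C8H14O2 (counting implicit H from valence).
  C: 8 × 12.011 = 96.088
  H: 14 × 1.008 = 14.112
  O: 2 × 15.999 = 31.998
Sum: 8×12.011 + 14×1.008 + 2×15.999 = 142.198 → 142.20 g/mol.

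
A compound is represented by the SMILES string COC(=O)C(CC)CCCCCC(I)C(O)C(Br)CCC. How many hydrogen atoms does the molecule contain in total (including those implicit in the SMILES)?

30

Walk through each heavy atom and fill implicit hydrogens from standard valence (C 4, N 3, O 2, S 2, halogen 1):
  atom 1: C, bond orders sum to 1 (valence 4) → 3 H
  atom 2: O, bond orders sum to 2 (valence 2) → 0 H
  atom 3: C, bond orders sum to 4 (valence 4) → 0 H
  atom 4: O, bond orders sum to 2 (valence 2) → 0 H
  atom 5: C, bond orders sum to 3 (valence 4) → 1 H
  atom 6: C, bond orders sum to 2 (valence 4) → 2 H
  atom 7: C, bond orders sum to 1 (valence 4) → 3 H
  atom 8: C, bond orders sum to 2 (valence 4) → 2 H
  atom 9: C, bond orders sum to 2 (valence 4) → 2 H
  atom 10: C, bond orders sum to 2 (valence 4) → 2 H
  atom 11: C, bond orders sum to 2 (valence 4) → 2 H
  atom 12: C, bond orders sum to 2 (valence 4) → 2 H
  atom 13: C, bond orders sum to 3 (valence 4) → 1 H
  atom 14: I (halogen, monovalent) → 0 H
  atom 15: C, bond orders sum to 3 (valence 4) → 1 H
  atom 16: O, bond orders sum to 1 (valence 2) → 1 H
  atom 17: C, bond orders sum to 3 (valence 4) → 1 H
  atom 18: Br (halogen, monovalent) → 0 H
  atom 19: C, bond orders sum to 2 (valence 4) → 2 H
  atom 20: C, bond orders sum to 2 (valence 4) → 2 H
  atom 21: C, bond orders sum to 1 (valence 4) → 3 H
Total hydrogens: 30.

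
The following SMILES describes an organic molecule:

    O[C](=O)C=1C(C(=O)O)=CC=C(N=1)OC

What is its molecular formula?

Walk through each heavy atom and fill implicit hydrogens from standard valence (C 4, N 3, O 2, S 2, halogen 1):
  atom 1: O, bond orders sum to 1 (valence 2) → 1 H
  atom 2: C with explicit H count 0
  atom 3: O, bond orders sum to 2 (valence 2) → 0 H
  atom 4: C, bond orders sum to 4 (valence 4) → 0 H
  atom 5: C, bond orders sum to 4 (valence 4) → 0 H
  atom 6: C, bond orders sum to 4 (valence 4) → 0 H
  atom 7: O, bond orders sum to 2 (valence 2) → 0 H
  atom 8: O, bond orders sum to 1 (valence 2) → 1 H
  atom 9: C, bond orders sum to 3 (valence 4) → 1 H
  atom 10: C, bond orders sum to 3 (valence 4) → 1 H
  atom 11: C, bond orders sum to 4 (valence 4) → 0 H
  atom 12: N, bond orders sum to 3 (valence 3) → 0 H
  atom 13: O, bond orders sum to 2 (valence 2) → 0 H
  atom 14: C, bond orders sum to 1 (valence 4) → 3 H
Totals → C:8, H:7, N:1, O:5.

C8H7NO5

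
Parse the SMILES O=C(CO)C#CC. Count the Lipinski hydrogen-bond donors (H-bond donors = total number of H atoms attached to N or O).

1

Donors: find every N or O and count the H atoms it carries.
  atom 1 (O): bond orders sum to 2 → 0 H
  atom 4 (O): bond orders sum to 1 → 1 H
Lipinski HBD = 1.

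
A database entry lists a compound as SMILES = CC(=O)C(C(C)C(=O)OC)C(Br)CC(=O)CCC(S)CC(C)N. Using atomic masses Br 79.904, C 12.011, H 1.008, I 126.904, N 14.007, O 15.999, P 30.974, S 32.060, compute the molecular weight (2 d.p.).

410.37 g/mol

First, the molecular formula is C16H28BrNO4S (counting implicit H from valence).
  Br: 1 × 79.904 = 79.904
  C: 16 × 12.011 = 192.176
  H: 28 × 1.008 = 28.224
  N: 1 × 14.007 = 14.007
  O: 4 × 15.999 = 63.996
  S: 1 × 32.060 = 32.060
Sum: 1×79.904 + 16×12.011 + 28×1.008 + 1×14.007 + 4×15.999 + 1×32.060 = 410.367 → 410.37 g/mol.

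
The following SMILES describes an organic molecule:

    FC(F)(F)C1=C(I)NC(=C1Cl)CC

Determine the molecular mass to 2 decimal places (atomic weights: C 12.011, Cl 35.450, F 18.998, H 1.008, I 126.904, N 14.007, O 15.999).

323.48 g/mol

First, the molecular formula is C7H6ClF3IN (counting implicit H from valence).
  C: 7 × 12.011 = 84.077
  Cl: 1 × 35.450 = 35.450
  F: 3 × 18.998 = 56.994
  H: 6 × 1.008 = 6.048
  I: 1 × 126.904 = 126.904
  N: 1 × 14.007 = 14.007
Sum: 7×12.011 + 1×35.450 + 3×18.998 + 6×1.008 + 1×126.904 + 1×14.007 = 323.480 → 323.48 g/mol.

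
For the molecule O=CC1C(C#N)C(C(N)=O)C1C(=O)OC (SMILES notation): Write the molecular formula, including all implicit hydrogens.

Walk through each heavy atom and fill implicit hydrogens from standard valence (C 4, N 3, O 2, S 2, halogen 1):
  atom 1: O, bond orders sum to 2 (valence 2) → 0 H
  atom 2: C, bond orders sum to 3 (valence 4) → 1 H
  atom 3: C, bond orders sum to 3 (valence 4) → 1 H
  atom 4: C, bond orders sum to 3 (valence 4) → 1 H
  atom 5: C, bond orders sum to 4 (valence 4) → 0 H
  atom 6: N, bond orders sum to 3 (valence 3) → 0 H
  atom 7: C, bond orders sum to 3 (valence 4) → 1 H
  atom 8: C, bond orders sum to 4 (valence 4) → 0 H
  atom 9: N, bond orders sum to 1 (valence 3) → 2 H
  atom 10: O, bond orders sum to 2 (valence 2) → 0 H
  atom 11: C, bond orders sum to 3 (valence 4) → 1 H
  atom 12: C, bond orders sum to 4 (valence 4) → 0 H
  atom 13: O, bond orders sum to 2 (valence 2) → 0 H
  atom 14: O, bond orders sum to 2 (valence 2) → 0 H
  atom 15: C, bond orders sum to 1 (valence 4) → 3 H
Totals → C:9, H:10, N:2, O:4.
In Hill order: C9H10N2O4.

C9H10N2O4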